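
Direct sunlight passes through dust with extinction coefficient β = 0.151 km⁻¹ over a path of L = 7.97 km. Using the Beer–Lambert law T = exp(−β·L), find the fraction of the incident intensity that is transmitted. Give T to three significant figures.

0.300

τ = β·L = 0.151 × 7.97 = 1.2035.
T = exp(−1.2035) = 0.3002.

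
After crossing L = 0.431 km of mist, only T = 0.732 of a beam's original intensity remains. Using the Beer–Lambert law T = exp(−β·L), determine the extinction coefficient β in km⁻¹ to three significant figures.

0.724 km⁻¹

Beer–Lambert: T = exp(−βL) ⇒ β = −ln(T)/L = −ln(0.732)/0.431 = 0.3120/0.431 = 0.7238 km⁻¹.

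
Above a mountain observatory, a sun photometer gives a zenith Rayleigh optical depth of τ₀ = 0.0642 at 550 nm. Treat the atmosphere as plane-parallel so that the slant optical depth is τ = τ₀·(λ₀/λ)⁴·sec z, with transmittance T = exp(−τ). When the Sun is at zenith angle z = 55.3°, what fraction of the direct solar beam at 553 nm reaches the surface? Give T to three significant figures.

sec 55.3° = 1.7566.
τ = 0.0642 × (550/553)⁴ × 1.7566 = 0.0642 × 0.9785 × 1.7566 = 0.1103.
T = exp(−0.1103) = 0.8955.

0.896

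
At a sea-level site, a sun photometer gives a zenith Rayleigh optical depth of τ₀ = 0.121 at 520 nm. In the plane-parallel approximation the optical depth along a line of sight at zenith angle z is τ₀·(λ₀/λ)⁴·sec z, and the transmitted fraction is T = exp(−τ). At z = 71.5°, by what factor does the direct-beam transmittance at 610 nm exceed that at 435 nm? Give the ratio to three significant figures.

Airmass: sec 71.5° = 3.1515.
τ(610 nm) = 0.121 × (520/610)⁴ × 3.1515 = 0.121 × 0.5281 × 3.1515 = 0.2014.
τ(435 nm) = 0.121 × (520/435)⁴ × 3.1515 = 0.121 × 2.0420 × 3.1515 = 0.7787.
T(610)/T(435) = exp(τ_B − τ_A) = exp(0.5773) = 1.7813.

1.78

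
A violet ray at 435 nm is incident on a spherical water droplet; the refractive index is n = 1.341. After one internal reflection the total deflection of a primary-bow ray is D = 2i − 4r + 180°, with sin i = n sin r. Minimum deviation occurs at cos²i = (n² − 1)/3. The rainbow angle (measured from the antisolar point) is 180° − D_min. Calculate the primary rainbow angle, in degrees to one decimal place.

40.9°

cos²i = (1.79828 − 1)/3 = 0.26609; i = arccos(0.51584) = 58.946°.
sin r = sin 58.946°/1.341 = 0.63884; r = 39.705°.
D_min = 2·58.946° − 4·39.705° + 180° = 139.071°.
Rainbow angle = 180° − D_min = 40.929°.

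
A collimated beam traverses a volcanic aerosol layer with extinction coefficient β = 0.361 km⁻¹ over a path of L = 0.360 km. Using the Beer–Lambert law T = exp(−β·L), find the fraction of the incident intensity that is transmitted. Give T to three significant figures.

τ = β·L = 0.361 × 0.360 = 0.1300.
T = exp(−0.1300) = 0.8781.

0.878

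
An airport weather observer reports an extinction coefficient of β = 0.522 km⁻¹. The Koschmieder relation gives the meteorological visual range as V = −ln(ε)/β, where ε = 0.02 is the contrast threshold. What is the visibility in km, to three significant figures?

V = −ln(0.02) / 0.522 = 3.912 / 0.522 = 7.4943 km.

7.49 km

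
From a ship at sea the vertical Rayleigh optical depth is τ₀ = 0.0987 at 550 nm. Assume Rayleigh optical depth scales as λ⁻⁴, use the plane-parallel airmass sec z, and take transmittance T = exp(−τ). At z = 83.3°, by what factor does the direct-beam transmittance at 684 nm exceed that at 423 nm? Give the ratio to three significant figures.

7.88

Airmass: sec 83.3° = 8.5711.
τ(684 nm) = 0.0987 × (550/684)⁴ × 8.5711 = 0.0987 × 0.4180 × 8.5711 = 0.3537.
τ(423 nm) = 0.0987 × (550/423)⁴ × 8.5711 = 0.0987 × 2.8582 × 8.5711 = 2.4179.
T(684)/T(423) = exp(τ_B − τ_A) = exp(2.0643) = 7.8796.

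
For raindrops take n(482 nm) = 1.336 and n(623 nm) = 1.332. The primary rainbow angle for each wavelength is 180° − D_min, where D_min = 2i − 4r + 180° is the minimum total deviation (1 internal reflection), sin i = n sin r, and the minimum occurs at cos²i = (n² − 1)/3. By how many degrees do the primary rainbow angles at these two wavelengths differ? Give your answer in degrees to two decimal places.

At 482 nm (n = 1.336): cos²i = 0.26163 → i = 59.236°, r = 40.029°, D_min = 138.356°, rainbow angle = 41.644°.
At 623 nm (n = 1.332): cos²i = 0.25807 → i = 59.469°, r = 40.290°, D_min = 137.776°, rainbow angle = 42.224°.
Angular width = |41.644° − 42.224°| = 0.580°.

0.58°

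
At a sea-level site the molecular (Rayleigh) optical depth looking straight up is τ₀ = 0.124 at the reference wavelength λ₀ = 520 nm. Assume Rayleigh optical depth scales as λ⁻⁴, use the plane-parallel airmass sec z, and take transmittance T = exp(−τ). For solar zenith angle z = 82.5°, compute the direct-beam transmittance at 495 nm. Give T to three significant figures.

sec 82.5° = 7.6613.
τ = 0.124 × (520/495)⁴ × 7.6613 = 0.124 × 1.2178 × 7.6613 = 1.1570.
T = exp(−1.1570) = 0.3144.

0.314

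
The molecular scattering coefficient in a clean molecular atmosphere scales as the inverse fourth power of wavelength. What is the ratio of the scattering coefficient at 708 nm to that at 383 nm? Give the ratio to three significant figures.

Rayleigh scattering ∝ λ⁻⁴, so the ratio of coefficients is the inverse fourth power of the wavelength ratio.
σ(708)/σ(383) = (383/708)⁴ = (0.5410)⁴ = 0.08564.

0.0856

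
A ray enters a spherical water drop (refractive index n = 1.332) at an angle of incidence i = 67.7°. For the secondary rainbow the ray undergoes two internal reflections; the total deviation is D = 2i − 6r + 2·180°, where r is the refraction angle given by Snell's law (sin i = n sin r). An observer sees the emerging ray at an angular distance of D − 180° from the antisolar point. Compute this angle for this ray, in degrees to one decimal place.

sin r = sin 67.7° / 1.332 = 0.9252/1.332 = 0.6946; r = 44.00°.
D = 2·67.7° − 6·44.00° + 2·180° = 135.40° − 263.97° + 360° = 231.43°.
Angle from antisolar point = D − 180° = 51.43°.

51.4°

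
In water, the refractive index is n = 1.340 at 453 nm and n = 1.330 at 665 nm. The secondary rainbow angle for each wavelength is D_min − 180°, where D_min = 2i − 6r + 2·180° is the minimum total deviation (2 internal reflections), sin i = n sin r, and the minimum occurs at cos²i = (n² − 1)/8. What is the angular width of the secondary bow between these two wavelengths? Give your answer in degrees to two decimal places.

2.61°

At 453 nm (n = 1.340): cos²i = 0.09945 → i = 71.618°, r = 45.088°, D_min = 232.709°, rainbow angle = 52.709°.
At 665 nm (n = 1.330): cos²i = 0.09611 → i = 71.940°, r = 45.630°, D_min = 230.101°, rainbow angle = 50.101°.
Angular width = |52.709° − 50.101°| = 2.608°.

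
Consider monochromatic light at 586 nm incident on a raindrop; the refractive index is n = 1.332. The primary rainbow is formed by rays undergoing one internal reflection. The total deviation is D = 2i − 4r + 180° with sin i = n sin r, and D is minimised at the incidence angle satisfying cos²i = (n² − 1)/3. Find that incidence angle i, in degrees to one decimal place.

59.5°

cos²i = (1.332² − 1)/3 = (1.77422 − 1)/3 = 0.25807.
cos i = 0.50801, so i = 59.469°.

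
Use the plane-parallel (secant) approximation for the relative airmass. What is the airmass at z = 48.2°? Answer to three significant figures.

X = sec z = 1/cos 48.2° = 1/0.6665 = 1.5003.

1.50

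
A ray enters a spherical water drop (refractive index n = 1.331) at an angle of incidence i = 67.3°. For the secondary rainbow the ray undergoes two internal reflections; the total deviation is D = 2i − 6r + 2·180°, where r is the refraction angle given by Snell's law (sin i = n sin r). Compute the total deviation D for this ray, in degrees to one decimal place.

231.3°

sin r = sin 67.3° / 1.331 = 0.9225/1.331 = 0.6931; r = 43.88°.
D = 2·67.3° − 6·43.88° + 2·180° = 134.60° − 263.26° + 360° = 231.34°.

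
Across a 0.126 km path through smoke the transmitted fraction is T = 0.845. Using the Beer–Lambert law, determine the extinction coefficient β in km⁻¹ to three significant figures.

Beer–Lambert: T = exp(−βL) ⇒ β = −ln(T)/L = −ln(0.845)/0.126 = 0.1684/0.126 = 1.337 km⁻¹.

1.34 km⁻¹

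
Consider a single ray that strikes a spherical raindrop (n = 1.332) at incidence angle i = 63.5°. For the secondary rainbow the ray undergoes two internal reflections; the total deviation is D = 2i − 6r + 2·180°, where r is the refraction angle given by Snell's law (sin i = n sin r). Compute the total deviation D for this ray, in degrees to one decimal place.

233.7°

sin r = sin 63.5° / 1.332 = 0.8949/1.332 = 0.6719; r = 42.21°.
D = 2·63.5° − 6·42.21° + 2·180° = 127.00° − 253.27° + 360° = 233.73°.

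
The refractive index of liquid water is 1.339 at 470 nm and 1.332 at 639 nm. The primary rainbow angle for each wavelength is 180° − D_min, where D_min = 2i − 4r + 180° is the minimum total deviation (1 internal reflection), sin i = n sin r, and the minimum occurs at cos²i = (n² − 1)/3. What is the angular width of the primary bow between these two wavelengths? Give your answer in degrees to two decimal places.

1.01°

At 470 nm (n = 1.339): cos²i = 0.26431 → i = 59.062°, r = 39.834°, D_min = 138.786°, rainbow angle = 41.214°.
At 639 nm (n = 1.332): cos²i = 0.25807 → i = 59.469°, r = 40.290°, D_min = 137.776°, rainbow angle = 42.224°.
Angular width = |41.214° − 42.224°| = 1.010°.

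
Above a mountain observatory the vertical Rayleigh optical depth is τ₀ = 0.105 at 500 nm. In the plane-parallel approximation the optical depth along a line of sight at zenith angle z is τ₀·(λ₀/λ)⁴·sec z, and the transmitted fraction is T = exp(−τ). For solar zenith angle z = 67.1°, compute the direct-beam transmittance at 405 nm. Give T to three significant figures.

0.534

sec 67.1° = 2.5699.
τ = 0.105 × (500/405)⁴ × 2.5699 = 0.105 × 2.3231 × 2.5699 = 0.6268.
T = exp(−0.6268) = 0.5343.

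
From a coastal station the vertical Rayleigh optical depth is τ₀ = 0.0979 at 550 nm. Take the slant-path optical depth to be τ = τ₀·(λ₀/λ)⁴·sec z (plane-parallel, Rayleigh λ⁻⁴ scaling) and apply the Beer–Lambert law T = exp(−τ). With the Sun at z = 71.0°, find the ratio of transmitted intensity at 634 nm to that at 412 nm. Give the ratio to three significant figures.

Airmass: sec 71.0° = 3.0716.
τ(634 nm) = 0.0979 × (550/634)⁴ × 3.0716 = 0.0979 × 0.5664 × 3.0716 = 0.1703.
τ(412 nm) = 0.0979 × (550/412)⁴ × 3.0716 = 0.0979 × 3.1759 × 3.0716 = 0.9550.
T(634)/T(412) = exp(τ_B − τ_A) = exp(0.7847) = 2.1917.

2.19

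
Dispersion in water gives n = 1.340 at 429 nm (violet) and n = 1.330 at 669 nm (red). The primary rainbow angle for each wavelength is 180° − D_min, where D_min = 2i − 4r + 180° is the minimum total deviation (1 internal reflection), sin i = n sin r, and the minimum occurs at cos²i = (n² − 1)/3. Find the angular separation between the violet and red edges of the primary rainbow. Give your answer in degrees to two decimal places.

1.45°

At 429 nm (n = 1.340): cos²i = 0.26520 → i = 59.004°, r = 39.770°, D_min = 138.929°, rainbow angle = 41.071°.
At 669 nm (n = 1.330): cos²i = 0.25630 → i = 59.585°, r = 40.422°, D_min = 137.484°, rainbow angle = 42.516°.
Angular width = |41.071° − 42.516°| = 1.445°.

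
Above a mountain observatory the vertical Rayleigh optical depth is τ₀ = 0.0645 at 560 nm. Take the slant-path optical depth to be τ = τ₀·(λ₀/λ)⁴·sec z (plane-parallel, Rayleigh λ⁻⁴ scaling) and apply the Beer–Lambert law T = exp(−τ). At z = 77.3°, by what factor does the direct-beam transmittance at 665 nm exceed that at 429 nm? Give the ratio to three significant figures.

2.02

Airmass: sec 77.3° = 4.5486.
τ(665 nm) = 0.0645 × (560/665)⁴ × 4.5486 = 0.0645 × 0.5029 × 4.5486 = 0.1475.
τ(429 nm) = 0.0645 × (560/429)⁴ × 4.5486 = 0.0645 × 2.9035 × 4.5486 = 0.8519.
T(665)/T(429) = exp(τ_B − τ_A) = exp(0.7043) = 2.0225.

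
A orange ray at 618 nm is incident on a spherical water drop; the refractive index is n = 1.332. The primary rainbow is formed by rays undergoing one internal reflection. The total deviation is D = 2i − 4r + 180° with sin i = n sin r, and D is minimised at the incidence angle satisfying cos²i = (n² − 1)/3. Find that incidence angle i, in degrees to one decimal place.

cos²i = (1.332² − 1)/3 = (1.77422 − 1)/3 = 0.25807.
cos i = 0.50801, so i = 59.469°.

59.5°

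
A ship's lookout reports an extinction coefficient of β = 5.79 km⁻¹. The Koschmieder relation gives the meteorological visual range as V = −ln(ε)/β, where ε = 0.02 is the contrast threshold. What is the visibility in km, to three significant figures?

0.676 km

V = −ln(0.02) / 5.79 = 3.912 / 5.79 = 0.6757 km.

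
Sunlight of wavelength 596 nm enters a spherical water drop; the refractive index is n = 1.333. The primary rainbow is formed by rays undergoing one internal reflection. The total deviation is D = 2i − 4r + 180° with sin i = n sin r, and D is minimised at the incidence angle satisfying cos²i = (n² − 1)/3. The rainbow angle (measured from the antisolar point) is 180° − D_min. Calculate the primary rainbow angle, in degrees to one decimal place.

42.1°

cos²i = (1.77689 − 1)/3 = 0.25896; i = arccos(0.50888) = 59.410°.
sin r = sin 59.410°/1.333 = 0.64579; r = 40.225°.
D_min = 2·59.410° − 4·40.225° + 180° = 137.922°.
Rainbow angle = 180° − D_min = 42.078°.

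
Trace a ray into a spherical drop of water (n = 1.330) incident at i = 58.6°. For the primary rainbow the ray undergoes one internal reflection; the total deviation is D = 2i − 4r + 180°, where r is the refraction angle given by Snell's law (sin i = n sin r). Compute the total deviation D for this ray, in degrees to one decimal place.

sin r = sin 58.6° / 1.330 = 0.8536/1.330 = 0.6418; r = 39.92°.
D = 2·58.6° − 4·39.92° + 180° = 117.20° − 159.69° + 180° = 137.51°.

137.5°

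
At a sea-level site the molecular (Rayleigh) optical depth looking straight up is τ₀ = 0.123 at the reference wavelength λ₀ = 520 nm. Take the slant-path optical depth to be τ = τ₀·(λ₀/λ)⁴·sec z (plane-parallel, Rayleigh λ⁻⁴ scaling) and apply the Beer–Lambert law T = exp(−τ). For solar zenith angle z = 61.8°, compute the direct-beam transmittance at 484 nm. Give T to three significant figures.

sec 61.8° = 2.1162.
τ = 0.123 × (520/484)⁴ × 2.1162 = 0.123 × 1.3324 × 2.1162 = 0.3468.
T = exp(−0.3468) = 0.7069.

0.707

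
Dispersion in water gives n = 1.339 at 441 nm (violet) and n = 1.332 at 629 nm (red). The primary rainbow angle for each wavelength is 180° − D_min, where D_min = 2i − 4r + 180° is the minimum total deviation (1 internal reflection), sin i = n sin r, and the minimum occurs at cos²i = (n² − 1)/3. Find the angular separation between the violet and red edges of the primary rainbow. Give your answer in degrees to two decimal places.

At 441 nm (n = 1.339): cos²i = 0.26431 → i = 59.062°, r = 39.834°, D_min = 138.786°, rainbow angle = 41.214°.
At 629 nm (n = 1.332): cos²i = 0.25807 → i = 59.469°, r = 40.290°, D_min = 137.776°, rainbow angle = 42.224°.
Angular width = |41.214° − 42.224°| = 1.010°.

1.01°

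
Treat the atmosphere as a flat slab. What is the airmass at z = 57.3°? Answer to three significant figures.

1.85

X = sec z = 1/cos 57.3° = 1/0.5402 = 1.8510.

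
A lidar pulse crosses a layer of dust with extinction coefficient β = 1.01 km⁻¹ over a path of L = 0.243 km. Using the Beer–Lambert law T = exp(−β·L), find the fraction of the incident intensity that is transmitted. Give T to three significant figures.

0.782

τ = β·L = 1.01 × 0.243 = 0.2454.
T = exp(−0.2454) = 0.7824.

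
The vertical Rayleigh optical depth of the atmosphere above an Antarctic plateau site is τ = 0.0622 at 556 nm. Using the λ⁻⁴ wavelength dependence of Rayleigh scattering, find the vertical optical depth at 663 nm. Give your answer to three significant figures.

τ(663 nm) = τ(556 nm) × (556/663)⁴ = 0.0622 × (0.8386)⁴ = 0.0622 × 0.4946 = 0.0308.

0.0308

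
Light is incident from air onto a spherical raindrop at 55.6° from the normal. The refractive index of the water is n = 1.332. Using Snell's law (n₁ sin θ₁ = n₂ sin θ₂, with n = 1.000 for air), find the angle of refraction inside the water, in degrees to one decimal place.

38.3°

Snell: sin θ_r = sin θ_i / n = sin 55.6° / 1.332 = 0.8251 / 1.332 = 0.6195.
θ_r = arcsin(0.6195) = 38.28°.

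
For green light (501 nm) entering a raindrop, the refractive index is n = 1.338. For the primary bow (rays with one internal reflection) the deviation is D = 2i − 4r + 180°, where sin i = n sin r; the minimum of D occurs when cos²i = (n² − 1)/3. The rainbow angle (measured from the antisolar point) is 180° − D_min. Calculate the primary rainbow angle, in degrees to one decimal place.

cos²i = (1.79024 − 1)/3 = 0.26341; i = arccos(0.51324) = 59.120°.
sin r = sin 59.120°/1.338 = 0.64144; r = 39.899°.
D_min = 2·59.120° − 4·39.899° + 180° = 138.643°.
Rainbow angle = 180° − D_min = 41.357°.

41.4°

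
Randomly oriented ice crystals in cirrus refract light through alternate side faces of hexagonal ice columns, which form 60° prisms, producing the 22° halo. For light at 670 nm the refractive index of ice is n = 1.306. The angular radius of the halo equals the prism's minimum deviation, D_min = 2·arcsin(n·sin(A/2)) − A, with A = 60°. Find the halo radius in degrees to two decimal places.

n·sin(A/2) = 1.306 × sin 30° = 1.306 × 0.5000 = 0.6530.
D_min = 2·arcsin(0.6530) − 60° = 2 × 40.768° − 60° = 21.536°.

21.54°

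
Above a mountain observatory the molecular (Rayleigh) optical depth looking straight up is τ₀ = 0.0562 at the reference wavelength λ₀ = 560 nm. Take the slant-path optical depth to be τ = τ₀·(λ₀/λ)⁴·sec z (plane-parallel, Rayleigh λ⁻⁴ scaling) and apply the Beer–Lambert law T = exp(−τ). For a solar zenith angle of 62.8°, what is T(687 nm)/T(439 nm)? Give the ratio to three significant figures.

1.31

Airmass: sec 62.8° = 2.1877.
τ(687 nm) = 0.0562 × (560/687)⁴ × 2.1877 = 0.0562 × 0.4415 × 2.1877 = 0.0543.
τ(439 nm) = 0.0562 × (560/439)⁴ × 2.1877 = 0.0562 × 2.6479 × 2.1877 = 0.3256.
T(687)/T(439) = exp(τ_B − τ_A) = exp(0.2713) = 1.3116.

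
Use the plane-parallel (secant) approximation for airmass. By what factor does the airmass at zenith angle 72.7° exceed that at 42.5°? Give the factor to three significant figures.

2.48

X(72.7°)/X(42.5°) = sec 72.7° / sec 42.5° = cos 42.5° / cos 72.7° = 0.7373/0.2974 = 2.4793.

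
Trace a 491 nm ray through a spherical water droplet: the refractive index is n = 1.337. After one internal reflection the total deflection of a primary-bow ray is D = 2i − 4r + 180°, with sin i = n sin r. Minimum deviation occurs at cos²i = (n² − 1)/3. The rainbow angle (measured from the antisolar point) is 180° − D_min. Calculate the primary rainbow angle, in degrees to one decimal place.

cos²i = (1.78757 − 1)/3 = 0.26252; i = arccos(0.51237) = 59.178°.
sin r = sin 59.178°/1.337 = 0.64231; r = 39.964°.
D_min = 2·59.178° − 4·39.964° + 180° = 138.500°.
Rainbow angle = 180° − D_min = 41.500°.

41.5°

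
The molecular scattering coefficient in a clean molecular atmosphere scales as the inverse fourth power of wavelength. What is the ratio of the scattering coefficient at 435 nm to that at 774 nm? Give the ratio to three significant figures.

10.0

Rayleigh scattering ∝ λ⁻⁴, so the ratio of coefficients is the inverse fourth power of the wavelength ratio.
σ(435)/σ(774) = (774/435)⁴ = (1.7793)⁴ = 10.02.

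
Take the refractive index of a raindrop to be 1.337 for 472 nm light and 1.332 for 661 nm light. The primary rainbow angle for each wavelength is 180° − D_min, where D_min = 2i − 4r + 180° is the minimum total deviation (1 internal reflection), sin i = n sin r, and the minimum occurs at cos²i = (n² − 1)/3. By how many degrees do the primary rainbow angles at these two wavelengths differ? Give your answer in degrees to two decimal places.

At 472 nm (n = 1.337): cos²i = 0.26252 → i = 59.178°, r = 39.964°, D_min = 138.500°, rainbow angle = 41.500°.
At 661 nm (n = 1.332): cos²i = 0.25807 → i = 59.469°, r = 40.290°, D_min = 137.776°, rainbow angle = 42.224°.
Angular width = |41.500° − 42.224°| = 0.724°.

0.72°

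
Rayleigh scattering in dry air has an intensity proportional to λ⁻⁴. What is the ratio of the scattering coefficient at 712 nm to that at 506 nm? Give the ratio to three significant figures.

Rayleigh scattering ∝ λ⁻⁴, so the ratio of coefficients is the inverse fourth power of the wavelength ratio.
σ(712)/σ(506) = (506/712)⁴ = (0.7107)⁴ = 0.2551.

0.255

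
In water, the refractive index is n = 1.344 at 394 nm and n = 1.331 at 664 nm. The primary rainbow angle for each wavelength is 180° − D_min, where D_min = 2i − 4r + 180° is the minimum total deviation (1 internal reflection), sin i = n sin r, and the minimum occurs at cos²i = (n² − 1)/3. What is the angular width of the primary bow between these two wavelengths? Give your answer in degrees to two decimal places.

1.86°

At 394 nm (n = 1.344): cos²i = 0.26878 → i = 58.772°, r = 39.512°, D_min = 139.495°, rainbow angle = 40.505°.
At 664 nm (n = 1.331): cos²i = 0.25719 → i = 59.527°, r = 40.356°, D_min = 137.630°, rainbow angle = 42.370°.
Angular width = |40.505° − 42.370°| = 1.865°.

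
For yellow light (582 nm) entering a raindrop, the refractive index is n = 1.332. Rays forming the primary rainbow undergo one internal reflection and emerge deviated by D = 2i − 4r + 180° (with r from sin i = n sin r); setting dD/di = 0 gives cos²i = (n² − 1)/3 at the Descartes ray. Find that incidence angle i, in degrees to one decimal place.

cos²i = (1.332² − 1)/3 = (1.77422 − 1)/3 = 0.25807.
cos i = 0.50801, so i = 59.469°.

59.5°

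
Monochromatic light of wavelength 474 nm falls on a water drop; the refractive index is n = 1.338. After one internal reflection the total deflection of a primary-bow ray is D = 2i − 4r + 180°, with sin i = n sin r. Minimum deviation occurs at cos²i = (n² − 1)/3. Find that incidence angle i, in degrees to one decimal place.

59.1°

cos²i = (1.338² − 1)/3 = (1.79024 − 1)/3 = 0.26341.
cos i = 0.51324, so i = 59.120°.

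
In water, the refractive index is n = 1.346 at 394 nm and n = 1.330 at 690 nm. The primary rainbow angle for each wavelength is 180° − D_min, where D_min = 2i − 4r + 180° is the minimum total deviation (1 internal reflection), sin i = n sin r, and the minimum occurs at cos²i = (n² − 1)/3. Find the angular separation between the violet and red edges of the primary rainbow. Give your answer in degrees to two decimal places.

At 394 nm (n = 1.346): cos²i = 0.27057 → i = 58.657°, r = 39.384°, D_min = 139.775°, rainbow angle = 40.225°.
At 690 nm (n = 1.330): cos²i = 0.25630 → i = 59.585°, r = 40.422°, D_min = 137.484°, rainbow angle = 42.516°.
Angular width = |40.225° − 42.516°| = 2.292°.

2.29°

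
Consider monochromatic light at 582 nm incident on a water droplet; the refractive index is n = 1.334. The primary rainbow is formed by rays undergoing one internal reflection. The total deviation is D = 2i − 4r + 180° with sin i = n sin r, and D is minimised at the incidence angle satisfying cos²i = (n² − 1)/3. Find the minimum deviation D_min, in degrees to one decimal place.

cos²i = (1.77956 − 1)/3 = 0.25985; i = arccos(0.50976) = 59.352°.
sin r = sin 59.352°/1.334 = 0.64492; r = 40.159°.
D_min = 2·59.352° − 4·40.159° + 180° = 138.067°.

138.1°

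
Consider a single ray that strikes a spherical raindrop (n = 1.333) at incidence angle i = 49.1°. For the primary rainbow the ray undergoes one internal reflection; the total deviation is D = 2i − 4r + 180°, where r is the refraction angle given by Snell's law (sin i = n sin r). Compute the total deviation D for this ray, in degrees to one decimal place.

140.0°

sin r = sin 49.1° / 1.333 = 0.7559/1.333 = 0.5670; r = 34.54°.
D = 2·49.1° − 4·34.54° + 180° = 98.20° − 138.17° + 180° = 140.03°.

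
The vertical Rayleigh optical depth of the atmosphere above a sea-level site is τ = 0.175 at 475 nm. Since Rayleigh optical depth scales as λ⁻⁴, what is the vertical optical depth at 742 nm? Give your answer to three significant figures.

τ(742 nm) = τ(475 nm) × (475/742)⁴ = 0.175 × (0.6402)⁴ = 0.175 × 0.1679 = 0.0294.

0.0294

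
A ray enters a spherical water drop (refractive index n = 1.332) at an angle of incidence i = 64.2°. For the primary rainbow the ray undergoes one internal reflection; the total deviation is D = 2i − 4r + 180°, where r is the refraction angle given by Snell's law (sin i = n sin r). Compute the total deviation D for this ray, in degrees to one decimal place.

sin r = sin 64.2° / 1.332 = 0.9003/1.332 = 0.6759; r = 42.53°.
D = 2·64.2° − 4·42.53° + 180° = 128.40° − 170.10° + 180° = 138.30°.

138.3°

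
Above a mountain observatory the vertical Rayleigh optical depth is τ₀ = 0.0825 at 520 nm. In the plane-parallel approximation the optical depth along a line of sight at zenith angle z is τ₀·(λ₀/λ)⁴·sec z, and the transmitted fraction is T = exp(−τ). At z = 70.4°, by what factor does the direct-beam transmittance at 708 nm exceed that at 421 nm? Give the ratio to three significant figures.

1.65

Airmass: sec 70.4° = 2.9811.
τ(708 nm) = 0.0825 × (520/708)⁴ × 2.9811 = 0.0825 × 0.2910 × 2.9811 = 0.0716.
τ(421 nm) = 0.0825 × (520/421)⁴ × 2.9811 = 0.0825 × 2.3275 × 2.9811 = 0.5724.
T(708)/T(421) = exp(τ_B − τ_A) = exp(0.5008) = 1.6501.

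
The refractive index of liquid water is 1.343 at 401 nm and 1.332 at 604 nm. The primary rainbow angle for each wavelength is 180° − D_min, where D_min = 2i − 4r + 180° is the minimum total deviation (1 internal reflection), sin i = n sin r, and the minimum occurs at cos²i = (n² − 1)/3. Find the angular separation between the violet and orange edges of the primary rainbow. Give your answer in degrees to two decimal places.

At 401 nm (n = 1.343): cos²i = 0.26788 → i = 58.830°, r = 39.577°, D_min = 139.354°, rainbow angle = 40.646°.
At 604 nm (n = 1.332): cos²i = 0.25807 → i = 59.469°, r = 40.290°, D_min = 137.776°, rainbow angle = 42.224°.
Angular width = |40.646° − 42.224°| = 1.578°.

1.58°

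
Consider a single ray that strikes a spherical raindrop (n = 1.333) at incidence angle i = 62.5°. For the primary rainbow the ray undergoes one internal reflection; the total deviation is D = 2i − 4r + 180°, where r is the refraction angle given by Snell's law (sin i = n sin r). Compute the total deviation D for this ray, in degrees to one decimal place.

sin r = sin 62.5° / 1.333 = 0.8870/1.333 = 0.6654; r = 41.71°.
D = 2·62.5° − 4·41.71° + 180° = 125.00° − 166.86° + 180° = 138.14°.

138.1°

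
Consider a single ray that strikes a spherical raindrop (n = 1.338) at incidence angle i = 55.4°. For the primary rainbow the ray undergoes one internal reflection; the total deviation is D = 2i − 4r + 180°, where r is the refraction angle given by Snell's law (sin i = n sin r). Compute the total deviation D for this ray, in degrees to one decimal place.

138.9°

sin r = sin 55.4° / 1.338 = 0.8231/1.338 = 0.6152; r = 37.97°.
D = 2·55.4° − 4·37.97° + 180° = 110.80° − 151.87° + 180° = 138.93°.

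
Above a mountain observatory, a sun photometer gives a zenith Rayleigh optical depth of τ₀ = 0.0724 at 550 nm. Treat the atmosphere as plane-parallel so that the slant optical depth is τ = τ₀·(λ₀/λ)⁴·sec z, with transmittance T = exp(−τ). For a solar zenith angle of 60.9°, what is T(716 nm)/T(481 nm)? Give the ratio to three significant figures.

Airmass: sec 60.9° = 2.0562.
τ(716 nm) = 0.0724 × (550/716)⁴ × 2.0562 = 0.0724 × 0.3482 × 2.0562 = 0.0518.
τ(481 nm) = 0.0724 × (550/481)⁴ × 2.0562 = 0.0724 × 1.7095 × 2.0562 = 0.2545.
T(716)/T(481) = exp(τ_B − τ_A) = exp(0.2027) = 1.2247.

1.22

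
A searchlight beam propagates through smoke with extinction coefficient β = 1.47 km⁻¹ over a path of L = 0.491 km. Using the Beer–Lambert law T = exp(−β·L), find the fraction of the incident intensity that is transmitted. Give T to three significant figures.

τ = β·L = 1.47 × 0.491 = 0.7218.
T = exp(−0.7218) = 0.4859.

0.486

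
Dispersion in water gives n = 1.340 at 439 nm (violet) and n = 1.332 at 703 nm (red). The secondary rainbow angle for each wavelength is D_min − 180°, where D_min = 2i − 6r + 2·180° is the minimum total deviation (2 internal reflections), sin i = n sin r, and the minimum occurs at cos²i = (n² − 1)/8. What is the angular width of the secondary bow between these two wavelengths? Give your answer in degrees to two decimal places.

At 439 nm (n = 1.340): cos²i = 0.09945 → i = 71.618°, r = 45.088°, D_min = 232.709°, rainbow angle = 52.709°.
At 703 nm (n = 1.332): cos²i = 0.09678 → i = 71.875°, r = 45.520°, D_min = 230.628°, rainbow angle = 50.628°.
Angular width = |52.709° − 50.628°| = 2.080°.

2.08°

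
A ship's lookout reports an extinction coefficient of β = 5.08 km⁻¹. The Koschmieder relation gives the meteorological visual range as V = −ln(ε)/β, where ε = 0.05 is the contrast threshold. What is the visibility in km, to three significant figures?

V = −ln(0.05) / 5.08 = 2.996 / 5.08 = 0.5897 km.

0.590 km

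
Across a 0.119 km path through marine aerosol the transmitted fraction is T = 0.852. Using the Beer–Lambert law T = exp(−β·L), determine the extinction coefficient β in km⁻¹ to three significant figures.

Beer–Lambert: T = exp(−βL) ⇒ β = −ln(T)/L = −ln(0.852)/0.119 = 0.1602/0.119 = 1.346 km⁻¹.

1.35 km⁻¹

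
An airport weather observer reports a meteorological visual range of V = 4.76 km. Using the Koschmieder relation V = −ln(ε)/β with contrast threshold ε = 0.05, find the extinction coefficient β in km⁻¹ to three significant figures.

β = −ln(0.05) / V = 2.996 / 4.76 = 0.6294 km⁻¹.

0.629 km⁻¹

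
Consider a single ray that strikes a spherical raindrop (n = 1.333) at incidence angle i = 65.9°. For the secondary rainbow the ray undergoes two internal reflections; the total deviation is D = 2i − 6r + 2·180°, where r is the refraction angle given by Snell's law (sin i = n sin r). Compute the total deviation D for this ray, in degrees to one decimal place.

232.5°

sin r = sin 65.9° / 1.333 = 0.9128/1.333 = 0.6848; r = 43.22°.
D = 2·65.9° − 6·43.22° + 2·180° = 131.80° − 259.32° + 360° = 232.48°.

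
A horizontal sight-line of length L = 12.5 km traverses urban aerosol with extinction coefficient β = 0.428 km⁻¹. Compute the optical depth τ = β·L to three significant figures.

5.35

τ = β·L = 0.428 × 12.5 = 5.3500.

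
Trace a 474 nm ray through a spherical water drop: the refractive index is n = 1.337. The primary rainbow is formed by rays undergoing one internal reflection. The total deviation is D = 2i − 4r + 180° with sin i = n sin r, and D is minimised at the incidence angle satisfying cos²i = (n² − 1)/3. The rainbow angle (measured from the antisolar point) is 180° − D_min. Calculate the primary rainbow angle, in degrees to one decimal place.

cos²i = (1.78757 − 1)/3 = 0.26252; i = arccos(0.51237) = 59.178°.
sin r = sin 59.178°/1.337 = 0.64231; r = 39.964°.
D_min = 2·59.178° − 4·39.964° + 180° = 138.500°.
Rainbow angle = 180° − D_min = 41.500°.

41.5°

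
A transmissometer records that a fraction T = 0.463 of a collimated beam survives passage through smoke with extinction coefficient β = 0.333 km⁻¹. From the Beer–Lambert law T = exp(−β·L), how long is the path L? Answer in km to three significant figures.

Beer–Lambert: T = exp(−βL) ⇒ L = −ln(T)/β = −ln(0.463)/0.333 = 0.7700/0.333 = 2.312 km.

2.31 km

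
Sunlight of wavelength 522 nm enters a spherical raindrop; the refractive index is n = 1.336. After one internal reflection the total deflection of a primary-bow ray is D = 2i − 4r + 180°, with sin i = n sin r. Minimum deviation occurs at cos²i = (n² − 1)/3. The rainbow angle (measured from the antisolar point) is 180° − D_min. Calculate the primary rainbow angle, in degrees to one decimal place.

cos²i = (1.78490 − 1)/3 = 0.26163; i = arccos(0.51150) = 59.236°.
sin r = sin 59.236°/1.336 = 0.64318; r = 40.029°.
D_min = 2·59.236° − 4·40.029° + 180° = 138.356°.
Rainbow angle = 180° − D_min = 41.644°.

41.6°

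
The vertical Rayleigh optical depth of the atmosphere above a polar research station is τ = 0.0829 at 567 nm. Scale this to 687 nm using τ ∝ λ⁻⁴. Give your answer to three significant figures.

0.0385

τ(687 nm) = τ(567 nm) × (567/687)⁴ = 0.0829 × (0.8253)⁴ = 0.0829 × 0.4640 = 0.0385.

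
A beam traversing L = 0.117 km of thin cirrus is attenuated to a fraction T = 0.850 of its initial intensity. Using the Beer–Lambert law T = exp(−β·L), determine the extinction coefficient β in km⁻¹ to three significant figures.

1.39 km⁻¹

Beer–Lambert: T = exp(−βL) ⇒ β = −ln(T)/L = −ln(0.850)/0.117 = 0.1625/0.117 = 1.389 km⁻¹.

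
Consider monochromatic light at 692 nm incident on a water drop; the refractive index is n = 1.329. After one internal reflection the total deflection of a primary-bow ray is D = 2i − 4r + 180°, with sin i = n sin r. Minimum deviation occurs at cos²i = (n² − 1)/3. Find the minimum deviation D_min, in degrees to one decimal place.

137.3°

cos²i = (1.76624 − 1)/3 = 0.25541; i = arccos(0.50538) = 59.643°.
sin r = sin 59.643°/1.329 = 0.64928; r = 40.487°.
D_min = 2·59.643° − 4·40.487° + 180° = 137.337°.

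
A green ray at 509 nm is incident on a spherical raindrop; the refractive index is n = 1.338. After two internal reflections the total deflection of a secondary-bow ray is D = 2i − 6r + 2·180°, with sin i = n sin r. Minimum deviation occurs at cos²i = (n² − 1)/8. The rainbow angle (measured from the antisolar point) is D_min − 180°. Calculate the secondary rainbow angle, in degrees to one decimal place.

52.2°

cos²i = (1.79024 − 1)/8 = 0.09878; i = arccos(0.31429) = 71.682°.
sin r = sin 71.682°/1.338 = 0.70951; r = 45.195°.
D_min = 2·71.682° − 6·45.195° + 360° = 232.193°.
Rainbow angle = D_min − 180° = 52.193°.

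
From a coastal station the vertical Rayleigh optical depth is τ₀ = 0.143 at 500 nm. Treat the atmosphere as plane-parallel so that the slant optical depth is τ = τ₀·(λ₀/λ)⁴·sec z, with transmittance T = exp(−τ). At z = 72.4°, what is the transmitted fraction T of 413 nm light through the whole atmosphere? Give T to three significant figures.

sec 72.4° = 3.3072.
τ = 0.143 × (500/413)⁴ × 3.3072 = 0.143 × 2.1482 × 3.3072 = 1.0160.
T = exp(−1.0160) = 0.3621.

0.362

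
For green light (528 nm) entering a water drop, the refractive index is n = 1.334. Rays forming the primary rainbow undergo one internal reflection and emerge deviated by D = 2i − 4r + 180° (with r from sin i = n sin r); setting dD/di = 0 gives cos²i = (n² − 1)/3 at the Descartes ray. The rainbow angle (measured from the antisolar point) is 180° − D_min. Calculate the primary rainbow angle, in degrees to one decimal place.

cos²i = (1.77956 − 1)/3 = 0.25985; i = arccos(0.50976) = 59.352°.
sin r = sin 59.352°/1.334 = 0.64492; r = 40.159°.
D_min = 2·59.352° − 4·40.159° + 180° = 138.067°.
Rainbow angle = 180° − D_min = 41.933°.

41.9°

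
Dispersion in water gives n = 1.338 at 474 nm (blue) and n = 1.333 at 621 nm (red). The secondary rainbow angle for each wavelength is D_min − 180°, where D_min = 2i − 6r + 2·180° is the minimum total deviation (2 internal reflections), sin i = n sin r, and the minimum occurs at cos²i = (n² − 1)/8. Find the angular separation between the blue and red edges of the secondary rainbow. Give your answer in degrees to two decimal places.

At 474 nm (n = 1.338): cos²i = 0.09878 → i = 71.682°, r = 45.195°, D_min = 232.193°, rainbow angle = 52.193°.
At 621 nm (n = 1.333): cos²i = 0.09711 → i = 71.843°, r = 45.466°, D_min = 230.891°, rainbow angle = 50.891°.
Angular width = |52.193° − 50.891°| = 1.302°.

1.30°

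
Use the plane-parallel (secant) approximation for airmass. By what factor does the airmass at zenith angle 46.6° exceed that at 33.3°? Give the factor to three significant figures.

X(46.6°)/X(33.3°) = sec 46.6° / sec 33.3° = cos 33.3° / cos 46.6° = 0.8358/0.6871 = 1.2164.

1.22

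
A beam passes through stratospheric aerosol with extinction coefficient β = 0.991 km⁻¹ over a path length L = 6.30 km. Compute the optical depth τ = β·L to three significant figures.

6.24

τ = β·L = 0.991 × 6.30 = 6.2433.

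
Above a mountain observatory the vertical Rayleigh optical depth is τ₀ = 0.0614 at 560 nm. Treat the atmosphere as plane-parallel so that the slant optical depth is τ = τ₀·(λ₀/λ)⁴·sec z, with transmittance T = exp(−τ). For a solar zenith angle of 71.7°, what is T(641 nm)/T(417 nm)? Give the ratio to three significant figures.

Airmass: sec 71.7° = 3.1848.
τ(641 nm) = 0.0614 × (560/641)⁴ × 3.1848 = 0.0614 × 0.5825 × 3.1848 = 0.1139.
τ(417 nm) = 0.0614 × (560/417)⁴ × 3.1848 = 0.0614 × 3.2524 × 3.1848 = 0.6360.
T(641)/T(417) = exp(τ_B − τ_A) = exp(0.5221) = 1.6855.

1.69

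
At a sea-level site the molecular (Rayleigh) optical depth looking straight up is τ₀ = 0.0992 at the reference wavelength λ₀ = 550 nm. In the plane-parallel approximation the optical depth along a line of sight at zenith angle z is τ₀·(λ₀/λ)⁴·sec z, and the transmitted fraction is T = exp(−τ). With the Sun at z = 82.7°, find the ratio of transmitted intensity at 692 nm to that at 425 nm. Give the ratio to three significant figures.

6.54

Airmass: sec 82.7° = 7.8700.
τ(692 nm) = 0.0992 × (550/692)⁴ × 7.8700 = 0.0992 × 0.3990 × 7.8700 = 0.3115.
τ(425 nm) = 0.0992 × (550/425)⁴ × 7.8700 = 0.0992 × 2.8048 × 7.8700 = 2.1897.
T(692)/T(425) = exp(τ_B − τ_A) = exp(1.8781) = 6.5414.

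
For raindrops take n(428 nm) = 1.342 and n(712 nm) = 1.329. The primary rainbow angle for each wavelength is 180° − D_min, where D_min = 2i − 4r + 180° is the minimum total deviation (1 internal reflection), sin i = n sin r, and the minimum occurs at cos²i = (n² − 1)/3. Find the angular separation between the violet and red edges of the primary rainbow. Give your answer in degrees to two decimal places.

1.88°

At 428 nm (n = 1.342): cos²i = 0.26699 → i = 58.888°, r = 39.641°, D_min = 139.213°, rainbow angle = 40.787°.
At 712 nm (n = 1.329): cos²i = 0.25541 → i = 59.643°, r = 40.487°, D_min = 137.337°, rainbow angle = 42.663°.
Angular width = |40.787° − 42.663°| = 1.876°.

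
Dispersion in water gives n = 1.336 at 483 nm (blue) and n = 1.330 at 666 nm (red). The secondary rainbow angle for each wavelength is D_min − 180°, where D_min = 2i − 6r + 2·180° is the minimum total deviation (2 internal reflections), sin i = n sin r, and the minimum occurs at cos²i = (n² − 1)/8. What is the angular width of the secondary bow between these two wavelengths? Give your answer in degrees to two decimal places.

1.57°

At 483 nm (n = 1.336): cos²i = 0.09811 → i = 71.746°, r = 45.303°, D_min = 231.674°, rainbow angle = 51.674°.
At 666 nm (n = 1.330): cos²i = 0.09611 → i = 71.940°, r = 45.630°, D_min = 230.101°, rainbow angle = 50.101°.
Angular width = |51.674° − 50.101°| = 1.573°.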